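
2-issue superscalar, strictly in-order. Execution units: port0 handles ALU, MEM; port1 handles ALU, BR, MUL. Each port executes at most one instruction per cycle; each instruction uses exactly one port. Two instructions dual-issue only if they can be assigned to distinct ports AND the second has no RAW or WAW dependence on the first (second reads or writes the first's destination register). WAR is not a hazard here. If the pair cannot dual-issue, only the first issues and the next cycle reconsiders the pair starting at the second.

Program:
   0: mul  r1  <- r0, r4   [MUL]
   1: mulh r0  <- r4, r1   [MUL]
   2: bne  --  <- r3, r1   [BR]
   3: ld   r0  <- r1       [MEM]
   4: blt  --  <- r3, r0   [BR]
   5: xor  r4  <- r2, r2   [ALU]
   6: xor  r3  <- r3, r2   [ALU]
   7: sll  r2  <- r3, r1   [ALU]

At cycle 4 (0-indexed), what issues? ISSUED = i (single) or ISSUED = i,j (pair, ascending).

t=0 i0:mul ; no-port MUL/MUL
t=1 i1:mulh ; no-port MUL/BR
t=2 i2,i3:bne/ld ; 2-wide
t=3 i4,i5:blt/xor ; 2-wide
t=4 i6:xor ; RAW r3
t=5 i7:sll ; tail

ISSUED = 6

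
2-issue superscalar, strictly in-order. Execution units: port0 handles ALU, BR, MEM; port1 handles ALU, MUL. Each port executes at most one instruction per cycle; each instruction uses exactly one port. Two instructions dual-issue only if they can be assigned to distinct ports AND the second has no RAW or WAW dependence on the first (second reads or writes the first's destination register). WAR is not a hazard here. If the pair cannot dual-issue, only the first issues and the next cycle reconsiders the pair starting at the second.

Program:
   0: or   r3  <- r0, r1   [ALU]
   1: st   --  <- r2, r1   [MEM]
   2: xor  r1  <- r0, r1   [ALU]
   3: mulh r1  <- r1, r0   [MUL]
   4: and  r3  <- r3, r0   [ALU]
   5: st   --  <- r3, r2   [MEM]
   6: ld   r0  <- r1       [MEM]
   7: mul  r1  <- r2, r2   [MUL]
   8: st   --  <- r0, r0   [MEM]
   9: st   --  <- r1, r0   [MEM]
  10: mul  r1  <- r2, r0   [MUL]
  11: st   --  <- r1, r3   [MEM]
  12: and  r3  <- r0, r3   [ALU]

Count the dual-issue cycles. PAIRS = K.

t=0 i0,i1:or.ALU;st.MEM ; pair
t=1 i2:xor.ALU ; RAW+WAW r1
t=2 i3,i4:mulh.MUL;and.ALU ; pair
t=3 i5:st.MEM ; no-port MEM/MEM
t=4 i6,i7:ld.MEM;mul.MUL ; pair
t=5 i8:st.MEM ; no-port MEM/MEM
t=6 i9,i10:st.MEM;mul.MUL ; pair
t=7 i11,i12:st.MEM;and.ALU ; pair

PAIRS = 5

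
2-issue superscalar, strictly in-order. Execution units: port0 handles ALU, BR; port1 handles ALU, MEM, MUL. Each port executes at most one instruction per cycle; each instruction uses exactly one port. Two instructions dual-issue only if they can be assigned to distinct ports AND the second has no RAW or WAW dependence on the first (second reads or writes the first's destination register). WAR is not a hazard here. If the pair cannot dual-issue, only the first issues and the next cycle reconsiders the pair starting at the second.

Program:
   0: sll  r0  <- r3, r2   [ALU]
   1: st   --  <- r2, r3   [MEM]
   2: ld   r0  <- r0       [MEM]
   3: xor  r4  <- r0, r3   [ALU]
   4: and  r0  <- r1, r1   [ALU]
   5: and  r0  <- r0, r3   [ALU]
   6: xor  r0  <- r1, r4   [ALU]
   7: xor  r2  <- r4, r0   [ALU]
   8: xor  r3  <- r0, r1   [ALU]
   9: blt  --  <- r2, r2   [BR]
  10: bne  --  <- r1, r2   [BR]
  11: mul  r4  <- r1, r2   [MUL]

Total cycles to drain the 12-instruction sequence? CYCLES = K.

CYCLES = 8

#0 head=0: sll.ALU st.MEM i0+i1 dual
#1 head=2: ld.MEM i2 RAW r0
#2 head=3: xor.ALU and.ALU i3+i4 dual
#3 head=5: and.ALU i5 WAW r0
#4 head=6: xor.ALU i6 RAW r0
#5 head=7: xor.ALU xor.ALU i7+i8 dual
#6 head=9: blt.BR i9 no-port BR/BR
#7 head=10: bne.BR mul.MUL i10+i11 dual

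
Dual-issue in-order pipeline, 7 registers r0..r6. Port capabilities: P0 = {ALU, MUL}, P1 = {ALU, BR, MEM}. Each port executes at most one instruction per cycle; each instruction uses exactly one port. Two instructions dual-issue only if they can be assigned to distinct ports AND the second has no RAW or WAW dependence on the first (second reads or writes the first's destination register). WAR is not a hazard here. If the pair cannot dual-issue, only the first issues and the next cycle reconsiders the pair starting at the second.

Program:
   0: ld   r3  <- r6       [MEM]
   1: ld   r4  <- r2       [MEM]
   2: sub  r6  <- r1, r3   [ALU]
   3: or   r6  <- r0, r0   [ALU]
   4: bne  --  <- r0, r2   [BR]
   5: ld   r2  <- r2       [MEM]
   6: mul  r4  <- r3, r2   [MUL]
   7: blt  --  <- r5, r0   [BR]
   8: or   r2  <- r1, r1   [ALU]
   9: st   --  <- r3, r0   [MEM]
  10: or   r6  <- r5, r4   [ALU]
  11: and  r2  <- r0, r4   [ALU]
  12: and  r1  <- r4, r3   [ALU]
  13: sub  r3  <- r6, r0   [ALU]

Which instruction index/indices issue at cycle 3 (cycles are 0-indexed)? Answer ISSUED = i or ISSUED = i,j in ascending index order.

  cy0 -> i0 (ld) no-port MEM/MEM
  cy1 -> i1,i2 (ld sub) dual
  cy2 -> i3,i4 (or bne) dual
  cy3 -> i5 (ld) RAW r2
  cy4 -> i6,i7 (mul blt) dual
  cy5 -> i8,i9 (or st) dual
  cy6 -> i10,i11 (or and) dual
  cy7 -> i12,i13 (and sub) dual

ISSUED = 5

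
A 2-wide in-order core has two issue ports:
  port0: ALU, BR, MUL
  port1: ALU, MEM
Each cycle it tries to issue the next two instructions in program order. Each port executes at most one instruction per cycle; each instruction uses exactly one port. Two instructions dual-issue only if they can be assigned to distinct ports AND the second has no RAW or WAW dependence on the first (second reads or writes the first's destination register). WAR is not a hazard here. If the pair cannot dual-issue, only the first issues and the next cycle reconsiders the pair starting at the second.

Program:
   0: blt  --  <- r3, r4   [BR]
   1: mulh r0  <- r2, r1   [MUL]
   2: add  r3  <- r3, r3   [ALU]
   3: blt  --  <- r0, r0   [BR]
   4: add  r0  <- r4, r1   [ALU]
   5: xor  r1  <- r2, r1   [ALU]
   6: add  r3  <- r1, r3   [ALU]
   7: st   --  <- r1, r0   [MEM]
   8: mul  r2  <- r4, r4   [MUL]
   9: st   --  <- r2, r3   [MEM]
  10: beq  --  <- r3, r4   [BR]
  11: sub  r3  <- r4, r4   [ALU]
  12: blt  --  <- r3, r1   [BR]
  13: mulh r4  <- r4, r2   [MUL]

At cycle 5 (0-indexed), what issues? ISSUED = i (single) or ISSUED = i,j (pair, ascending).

ISSUED = 8

0. blt.BR @i0  | no-port BR/MUL
1. mulh.MUL add.ALU @i1,i2  | pair
2. blt.BR add.ALU @i3,i4  | pair
3. xor.ALU @i5  | RAW r1
4. add.ALU st.MEM @i6,i7  | pair
5. mul.MUL @i8  | RAW r2
6. st.MEM beq.BR @i9,i10  | pair
7. sub.ALU @i11  | RAW r3
8. blt.BR @i12  | no-port BR/MUL
9. mulh.MUL @i13  | tail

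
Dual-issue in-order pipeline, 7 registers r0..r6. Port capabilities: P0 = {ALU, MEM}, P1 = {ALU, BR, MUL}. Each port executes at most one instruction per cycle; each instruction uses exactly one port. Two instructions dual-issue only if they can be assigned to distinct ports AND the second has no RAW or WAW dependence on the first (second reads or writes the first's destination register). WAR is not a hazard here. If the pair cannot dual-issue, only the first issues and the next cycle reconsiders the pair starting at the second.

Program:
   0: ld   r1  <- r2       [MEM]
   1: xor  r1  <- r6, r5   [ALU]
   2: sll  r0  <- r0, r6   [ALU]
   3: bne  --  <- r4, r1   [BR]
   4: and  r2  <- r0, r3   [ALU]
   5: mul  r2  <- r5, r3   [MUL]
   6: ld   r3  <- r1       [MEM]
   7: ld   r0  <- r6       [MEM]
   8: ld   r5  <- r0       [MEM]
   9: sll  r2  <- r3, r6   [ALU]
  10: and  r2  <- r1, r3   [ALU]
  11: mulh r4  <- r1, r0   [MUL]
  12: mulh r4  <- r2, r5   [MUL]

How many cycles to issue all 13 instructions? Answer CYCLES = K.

CYCLES = 8

  cy0 -> i0 (ld.MEM) WAW r1
  cy1 -> i1/i2 (xor.ALU+sll.ALU) pair
  cy2 -> i3/i4 (bne.BR+and.ALU) pair
  cy3 -> i5/i6 (mul.MUL+ld.MEM) pair
  cy4 -> i7 (ld.MEM) no-port MEM/MEM
  cy5 -> i8/i9 (ld.MEM+sll.ALU) pair
  cy6 -> i10/i11 (and.ALU+mulh.MUL) pair
  cy7 -> i12 (mulh.MUL) tail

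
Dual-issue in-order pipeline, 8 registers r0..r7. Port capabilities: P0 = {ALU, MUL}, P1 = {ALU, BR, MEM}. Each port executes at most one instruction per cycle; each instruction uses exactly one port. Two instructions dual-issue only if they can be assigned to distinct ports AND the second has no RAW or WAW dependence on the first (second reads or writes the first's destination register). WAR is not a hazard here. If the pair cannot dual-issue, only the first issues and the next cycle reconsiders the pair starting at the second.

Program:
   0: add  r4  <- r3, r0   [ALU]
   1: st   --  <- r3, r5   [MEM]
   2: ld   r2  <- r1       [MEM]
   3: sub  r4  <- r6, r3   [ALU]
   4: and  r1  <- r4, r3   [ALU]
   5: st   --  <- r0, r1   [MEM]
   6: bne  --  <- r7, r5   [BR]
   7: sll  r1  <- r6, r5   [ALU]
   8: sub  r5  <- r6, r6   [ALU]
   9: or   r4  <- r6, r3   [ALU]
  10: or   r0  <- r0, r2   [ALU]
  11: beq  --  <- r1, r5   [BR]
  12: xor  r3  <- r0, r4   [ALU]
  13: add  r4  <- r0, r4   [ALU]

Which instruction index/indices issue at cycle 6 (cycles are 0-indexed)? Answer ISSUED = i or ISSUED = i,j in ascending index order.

#0 head=0: add.ALU/st.MEM i0+i1 2-wide
#1 head=2: ld.MEM/sub.ALU i2+i3 2-wide
#2 head=4: and.ALU i4 RAW r1
#3 head=5: st.MEM i5 no-port MEM/BR
#4 head=6: bne.BR/sll.ALU i6+i7 2-wide
#5 head=8: sub.ALU/or.ALU i8+i9 2-wide
#6 head=10: or.ALU/beq.BR i10+i11 2-wide
#7 head=12: xor.ALU/add.ALU i12+i13 2-wide

ISSUED = 10,11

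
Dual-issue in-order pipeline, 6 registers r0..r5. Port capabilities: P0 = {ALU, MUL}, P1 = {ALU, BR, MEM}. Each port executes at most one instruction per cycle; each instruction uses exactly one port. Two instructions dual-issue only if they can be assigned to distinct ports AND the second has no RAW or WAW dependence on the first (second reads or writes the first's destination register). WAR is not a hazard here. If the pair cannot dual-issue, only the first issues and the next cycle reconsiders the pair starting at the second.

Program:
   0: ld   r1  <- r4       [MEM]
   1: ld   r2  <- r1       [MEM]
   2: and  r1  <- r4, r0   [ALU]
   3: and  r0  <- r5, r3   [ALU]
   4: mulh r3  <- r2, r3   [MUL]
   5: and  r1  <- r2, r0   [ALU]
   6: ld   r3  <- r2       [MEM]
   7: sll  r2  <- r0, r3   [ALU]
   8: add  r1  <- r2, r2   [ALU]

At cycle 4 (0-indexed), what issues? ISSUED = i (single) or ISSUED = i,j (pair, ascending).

ISSUED = 7

  cy0 -> i0 (ld.MEM) no-port MEM/MEM
  cy1 -> i1+i2 (ld.MEM+and.ALU) pair
  cy2 -> i3+i4 (and.ALU+mulh.MUL) pair
  cy3 -> i5+i6 (and.ALU+ld.MEM) pair
  cy4 -> i7 (sll.ALU) RAW r2
  cy5 -> i8 (add.ALU) tail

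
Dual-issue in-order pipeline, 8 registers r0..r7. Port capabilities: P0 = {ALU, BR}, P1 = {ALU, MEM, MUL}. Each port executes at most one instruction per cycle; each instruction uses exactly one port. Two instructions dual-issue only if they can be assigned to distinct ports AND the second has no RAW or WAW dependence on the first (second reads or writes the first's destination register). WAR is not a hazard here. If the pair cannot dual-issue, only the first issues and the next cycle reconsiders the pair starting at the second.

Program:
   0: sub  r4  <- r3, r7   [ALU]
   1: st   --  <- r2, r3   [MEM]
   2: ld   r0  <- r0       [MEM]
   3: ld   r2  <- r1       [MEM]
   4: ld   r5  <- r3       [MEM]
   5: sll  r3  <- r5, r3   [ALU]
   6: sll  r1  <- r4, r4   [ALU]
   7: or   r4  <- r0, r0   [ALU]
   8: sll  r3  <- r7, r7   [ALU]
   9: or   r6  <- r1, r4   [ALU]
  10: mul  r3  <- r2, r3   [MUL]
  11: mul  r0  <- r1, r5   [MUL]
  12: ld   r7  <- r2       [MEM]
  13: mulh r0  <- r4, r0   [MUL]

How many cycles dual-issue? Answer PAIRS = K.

PAIRS = 4

#0 head=0: sub.ALU+st.MEM i0,i1 pair
#1 head=2: ld.MEM i2 no-port MEM/MEM
#2 head=3: ld.MEM i3 no-port MEM/MEM
#3 head=4: ld.MEM i4 RAW r5
#4 head=5: sll.ALU+sll.ALU i5,i6 pair
#5 head=7: or.ALU+sll.ALU i7,i8 pair
#6 head=9: or.ALU+mul.MUL i9,i10 pair
#7 head=11: mul.MUL i11 no-port MUL/MEM
#8 head=12: ld.MEM i12 no-port MEM/MUL
#9 head=13: mulh.MUL i13 tail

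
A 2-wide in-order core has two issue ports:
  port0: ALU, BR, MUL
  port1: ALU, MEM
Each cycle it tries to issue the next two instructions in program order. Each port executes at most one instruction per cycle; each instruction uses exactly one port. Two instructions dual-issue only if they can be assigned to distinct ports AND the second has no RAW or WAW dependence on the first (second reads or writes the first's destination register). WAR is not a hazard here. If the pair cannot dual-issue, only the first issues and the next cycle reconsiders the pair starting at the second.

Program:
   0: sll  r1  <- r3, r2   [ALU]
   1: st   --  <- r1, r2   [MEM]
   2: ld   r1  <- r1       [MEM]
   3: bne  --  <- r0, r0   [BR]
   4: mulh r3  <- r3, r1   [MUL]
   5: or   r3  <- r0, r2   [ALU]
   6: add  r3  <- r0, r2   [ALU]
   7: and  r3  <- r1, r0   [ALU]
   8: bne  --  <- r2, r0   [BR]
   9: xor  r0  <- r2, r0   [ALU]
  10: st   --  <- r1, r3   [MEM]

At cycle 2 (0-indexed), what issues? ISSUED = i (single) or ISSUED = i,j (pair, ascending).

ISSUED = 2,3

  cy0 -> i0 (sll.ALU) RAW r1
  cy1 -> i1 (st.MEM) no-port MEM/MEM
  cy2 -> i2/i3 (ld.MEM/bne.BR) pair
  cy3 -> i4 (mulh.MUL) WAW r3
  cy4 -> i5 (or.ALU) WAW r3
  cy5 -> i6 (add.ALU) WAW r3
  cy6 -> i7/i8 (and.ALU/bne.BR) pair
  cy7 -> i9/i10 (xor.ALU/st.MEM) pair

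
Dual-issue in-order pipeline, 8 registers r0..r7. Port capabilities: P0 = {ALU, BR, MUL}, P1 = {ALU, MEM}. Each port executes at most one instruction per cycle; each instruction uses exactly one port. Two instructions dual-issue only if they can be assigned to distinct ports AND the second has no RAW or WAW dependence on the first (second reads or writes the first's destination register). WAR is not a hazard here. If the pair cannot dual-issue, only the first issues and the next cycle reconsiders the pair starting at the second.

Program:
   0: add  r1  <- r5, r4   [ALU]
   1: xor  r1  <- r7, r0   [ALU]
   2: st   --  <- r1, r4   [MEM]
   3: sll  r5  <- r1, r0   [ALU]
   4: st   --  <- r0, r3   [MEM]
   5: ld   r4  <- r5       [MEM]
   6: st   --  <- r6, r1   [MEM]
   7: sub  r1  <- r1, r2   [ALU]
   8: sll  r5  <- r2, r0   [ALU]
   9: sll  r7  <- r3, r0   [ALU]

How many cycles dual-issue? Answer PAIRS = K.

PAIRS = 3

#0 head=0: add i0 WAW r1
#1 head=1: xor i1 RAW r1
#2 head=2: st+sll i2&i3 2-wide
#3 head=4: st i4 no-port MEM/MEM
#4 head=5: ld i5 no-port MEM/MEM
#5 head=6: st+sub i6&i7 2-wide
#6 head=8: sll+sll i8&i9 2-wide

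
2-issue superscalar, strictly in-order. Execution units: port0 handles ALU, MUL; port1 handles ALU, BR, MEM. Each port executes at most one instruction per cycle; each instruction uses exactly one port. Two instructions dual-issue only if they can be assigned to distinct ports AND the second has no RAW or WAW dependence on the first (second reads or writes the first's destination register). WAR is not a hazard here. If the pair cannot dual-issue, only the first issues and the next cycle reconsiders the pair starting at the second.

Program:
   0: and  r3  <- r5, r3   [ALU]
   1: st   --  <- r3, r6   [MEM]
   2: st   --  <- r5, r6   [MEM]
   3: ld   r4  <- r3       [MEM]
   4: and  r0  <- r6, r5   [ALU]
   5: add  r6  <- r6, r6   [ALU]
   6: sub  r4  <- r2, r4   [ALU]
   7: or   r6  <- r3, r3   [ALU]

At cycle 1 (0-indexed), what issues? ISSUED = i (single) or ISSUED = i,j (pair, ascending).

ISSUED = 1

t=0 i0:and ; RAW r3
t=1 i1:st ; no-port MEM/MEM
t=2 i2:st ; no-port MEM/MEM
t=3 i3,i4:ld/and ; pair
t=4 i5,i6:add/sub ; pair
t=5 i7:or ; tail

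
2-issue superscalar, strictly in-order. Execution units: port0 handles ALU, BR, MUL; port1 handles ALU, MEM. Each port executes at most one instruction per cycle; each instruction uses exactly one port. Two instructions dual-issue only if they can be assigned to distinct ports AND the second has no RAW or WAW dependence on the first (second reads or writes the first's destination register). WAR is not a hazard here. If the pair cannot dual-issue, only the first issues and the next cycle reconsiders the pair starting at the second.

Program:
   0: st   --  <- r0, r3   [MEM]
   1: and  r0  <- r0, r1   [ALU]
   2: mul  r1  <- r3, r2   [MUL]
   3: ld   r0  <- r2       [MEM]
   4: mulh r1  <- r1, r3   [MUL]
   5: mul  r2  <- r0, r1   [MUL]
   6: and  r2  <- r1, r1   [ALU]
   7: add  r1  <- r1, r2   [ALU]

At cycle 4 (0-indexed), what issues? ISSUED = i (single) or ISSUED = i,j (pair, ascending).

0. st;and @i0,i1  | dual
1. mul;ld @i2,i3  | dual
2. mulh @i4  | no-port MUL/MUL
3. mul @i5  | WAW r2
4. and @i6  | RAW r2
5. add @i7  | tail

ISSUED = 6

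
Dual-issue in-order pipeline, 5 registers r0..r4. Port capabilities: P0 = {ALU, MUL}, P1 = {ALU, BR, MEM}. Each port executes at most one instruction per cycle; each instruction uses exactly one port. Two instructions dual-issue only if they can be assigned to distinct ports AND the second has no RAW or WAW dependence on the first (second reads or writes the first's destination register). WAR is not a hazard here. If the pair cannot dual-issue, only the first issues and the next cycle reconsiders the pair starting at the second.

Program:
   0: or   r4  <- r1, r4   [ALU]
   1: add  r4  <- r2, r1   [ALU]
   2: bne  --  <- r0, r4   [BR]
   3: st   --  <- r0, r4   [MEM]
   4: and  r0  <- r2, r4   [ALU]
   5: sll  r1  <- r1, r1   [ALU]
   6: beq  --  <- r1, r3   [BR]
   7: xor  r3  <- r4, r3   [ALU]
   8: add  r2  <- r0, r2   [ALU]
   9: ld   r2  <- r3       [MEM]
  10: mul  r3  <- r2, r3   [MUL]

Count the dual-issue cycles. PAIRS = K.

PAIRS = 2

0. or.ALU @i0  | WAW r4
1. add.ALU @i1  | RAW r4
2. bne.BR @i2  | no-port BR/MEM
3. st.MEM and.ALU @i3+i4  | dual
4. sll.ALU @i5  | RAW r1
5. beq.BR xor.ALU @i6+i7  | dual
6. add.ALU @i8  | WAW r2
7. ld.MEM @i9  | RAW r2
8. mul.MUL @i10  | tail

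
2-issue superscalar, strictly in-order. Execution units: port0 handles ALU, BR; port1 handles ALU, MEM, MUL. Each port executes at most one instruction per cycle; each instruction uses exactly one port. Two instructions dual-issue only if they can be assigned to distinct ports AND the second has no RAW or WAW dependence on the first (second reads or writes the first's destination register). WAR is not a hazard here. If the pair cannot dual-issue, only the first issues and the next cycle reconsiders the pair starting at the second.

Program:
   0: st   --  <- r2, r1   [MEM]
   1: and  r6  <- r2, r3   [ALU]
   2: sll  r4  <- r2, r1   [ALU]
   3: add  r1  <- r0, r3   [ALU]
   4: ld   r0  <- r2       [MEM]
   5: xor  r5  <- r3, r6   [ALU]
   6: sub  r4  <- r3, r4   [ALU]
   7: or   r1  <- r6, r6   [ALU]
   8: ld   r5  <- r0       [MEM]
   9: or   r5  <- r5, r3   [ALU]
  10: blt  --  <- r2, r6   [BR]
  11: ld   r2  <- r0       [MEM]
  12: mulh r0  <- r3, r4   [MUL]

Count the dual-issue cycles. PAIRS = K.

PAIRS = 5

[0] i0/i1  st.MEM+and.ALU  -- 2-wide
[1] i2/i3  sll.ALU+add.ALU  -- 2-wide
[2] i4/i5  ld.MEM+xor.ALU  -- 2-wide
[3] i6/i7  sub.ALU+or.ALU  -- 2-wide
[4] i8  ld.MEM  -- RAW+WAW r5
[5] i9/i10  or.ALU+blt.BR  -- 2-wide
[6] i11  ld.MEM  -- no-port MEM/MUL
[7] i12  mulh.MUL  -- tail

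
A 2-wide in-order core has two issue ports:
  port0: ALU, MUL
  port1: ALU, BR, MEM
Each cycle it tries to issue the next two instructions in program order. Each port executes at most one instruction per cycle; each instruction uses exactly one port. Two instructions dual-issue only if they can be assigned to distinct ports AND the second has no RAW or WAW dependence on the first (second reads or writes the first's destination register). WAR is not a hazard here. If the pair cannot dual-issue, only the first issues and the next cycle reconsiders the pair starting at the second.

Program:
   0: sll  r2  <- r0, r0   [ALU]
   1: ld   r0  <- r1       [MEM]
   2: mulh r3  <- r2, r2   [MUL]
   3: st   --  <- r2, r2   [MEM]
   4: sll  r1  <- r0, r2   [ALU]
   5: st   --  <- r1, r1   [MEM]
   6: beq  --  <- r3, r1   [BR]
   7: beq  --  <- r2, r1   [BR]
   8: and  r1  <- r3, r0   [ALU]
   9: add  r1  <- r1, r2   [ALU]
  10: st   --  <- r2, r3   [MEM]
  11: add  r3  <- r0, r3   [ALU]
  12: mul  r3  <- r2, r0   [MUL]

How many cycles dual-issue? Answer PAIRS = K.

  cy0 -> i0,i1 (sll ld) 2-wide
  cy1 -> i2,i3 (mulh st) 2-wide
  cy2 -> i4 (sll) RAW r1
  cy3 -> i5 (st) no-port MEM/BR
  cy4 -> i6 (beq) no-port BR/BR
  cy5 -> i7,i8 (beq and) 2-wide
  cy6 -> i9,i10 (add st) 2-wide
  cy7 -> i11 (add) WAW r3
  cy8 -> i12 (mul) tail

PAIRS = 4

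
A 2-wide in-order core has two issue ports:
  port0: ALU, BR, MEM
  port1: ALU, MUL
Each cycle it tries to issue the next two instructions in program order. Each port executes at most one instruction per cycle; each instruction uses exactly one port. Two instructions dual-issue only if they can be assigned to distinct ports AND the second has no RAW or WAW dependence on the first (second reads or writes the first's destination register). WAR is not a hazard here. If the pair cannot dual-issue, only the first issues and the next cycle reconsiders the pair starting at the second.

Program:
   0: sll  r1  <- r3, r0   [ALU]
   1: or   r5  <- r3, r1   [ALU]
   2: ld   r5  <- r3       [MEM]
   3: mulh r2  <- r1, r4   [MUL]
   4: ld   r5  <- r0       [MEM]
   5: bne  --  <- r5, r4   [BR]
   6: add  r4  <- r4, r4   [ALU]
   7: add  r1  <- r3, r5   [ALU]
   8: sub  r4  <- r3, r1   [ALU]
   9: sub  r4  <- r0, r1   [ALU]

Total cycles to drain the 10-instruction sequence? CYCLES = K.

CYCLES = 8

#0 head=0: sll i0 RAW r1
#1 head=1: or i1 WAW r5
#2 head=2: ld;mulh i2+i3 dual
#3 head=4: ld i4 no-port MEM/BR
#4 head=5: bne;add i5+i6 dual
#5 head=7: add i7 RAW r1
#6 head=8: sub i8 WAW r4
#7 head=9: sub i9 tail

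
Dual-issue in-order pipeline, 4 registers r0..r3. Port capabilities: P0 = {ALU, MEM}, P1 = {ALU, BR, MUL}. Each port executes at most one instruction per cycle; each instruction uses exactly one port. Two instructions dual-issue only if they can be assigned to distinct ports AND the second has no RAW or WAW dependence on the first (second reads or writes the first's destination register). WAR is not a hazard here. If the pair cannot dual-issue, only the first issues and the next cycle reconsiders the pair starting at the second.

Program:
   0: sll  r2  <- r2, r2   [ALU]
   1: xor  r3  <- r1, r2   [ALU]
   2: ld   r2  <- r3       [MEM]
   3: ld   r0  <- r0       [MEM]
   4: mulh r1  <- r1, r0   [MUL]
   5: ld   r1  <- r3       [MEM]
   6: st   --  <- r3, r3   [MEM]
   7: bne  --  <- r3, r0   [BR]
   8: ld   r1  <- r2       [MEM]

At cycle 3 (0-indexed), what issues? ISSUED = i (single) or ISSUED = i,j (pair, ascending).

t=0 i0:sll.ALU ; RAW r2
t=1 i1:xor.ALU ; RAW r3
t=2 i2:ld.MEM ; no-port MEM/MEM
t=3 i3:ld.MEM ; RAW r0
t=4 i4:mulh.MUL ; WAW r1
t=5 i5:ld.MEM ; no-port MEM/MEM
t=6 i6,i7:st.MEM bne.BR ; 2-wide
t=7 i8:ld.MEM ; tail

ISSUED = 3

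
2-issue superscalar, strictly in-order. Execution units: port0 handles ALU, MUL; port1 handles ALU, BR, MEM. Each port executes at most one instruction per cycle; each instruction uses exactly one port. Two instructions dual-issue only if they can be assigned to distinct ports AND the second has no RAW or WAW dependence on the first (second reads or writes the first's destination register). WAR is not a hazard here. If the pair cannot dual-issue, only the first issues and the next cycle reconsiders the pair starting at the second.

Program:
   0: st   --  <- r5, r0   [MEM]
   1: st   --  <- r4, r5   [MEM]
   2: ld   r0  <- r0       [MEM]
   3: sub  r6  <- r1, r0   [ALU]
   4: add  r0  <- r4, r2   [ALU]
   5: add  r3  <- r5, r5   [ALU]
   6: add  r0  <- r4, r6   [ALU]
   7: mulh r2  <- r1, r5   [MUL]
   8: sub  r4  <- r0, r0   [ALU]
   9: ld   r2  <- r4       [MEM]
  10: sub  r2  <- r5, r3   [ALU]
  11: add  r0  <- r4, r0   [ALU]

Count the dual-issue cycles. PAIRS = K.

c0: i0 st  no-port MEM/MEM
c1: i1 st  no-port MEM/MEM
c2: i2 ld  RAW r0
c3: i3&i4 sub add  dual
c4: i5&i6 add add  dual
c5: i7&i8 mulh sub  dual
c6: i9 ld  WAW r2
c7: i10&i11 sub add  dual

PAIRS = 4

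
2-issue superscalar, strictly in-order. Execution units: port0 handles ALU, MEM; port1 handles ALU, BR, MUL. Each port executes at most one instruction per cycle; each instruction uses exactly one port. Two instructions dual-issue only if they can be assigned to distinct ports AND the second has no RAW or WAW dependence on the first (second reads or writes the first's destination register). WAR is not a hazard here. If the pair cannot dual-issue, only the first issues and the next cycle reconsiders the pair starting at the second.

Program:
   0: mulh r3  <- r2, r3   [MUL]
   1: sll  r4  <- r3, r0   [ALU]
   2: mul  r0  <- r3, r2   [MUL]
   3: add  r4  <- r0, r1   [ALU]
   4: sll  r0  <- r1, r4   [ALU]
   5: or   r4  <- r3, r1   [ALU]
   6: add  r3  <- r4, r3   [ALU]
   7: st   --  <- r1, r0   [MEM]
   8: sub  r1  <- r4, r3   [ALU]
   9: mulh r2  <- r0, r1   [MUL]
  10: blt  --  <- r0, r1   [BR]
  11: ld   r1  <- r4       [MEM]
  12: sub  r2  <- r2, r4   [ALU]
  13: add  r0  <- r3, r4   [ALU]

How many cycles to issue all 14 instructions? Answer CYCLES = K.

CYCLES = 9

0. mulh.MUL @i0  | RAW r3
1. sll.ALU+mul.MUL @i1/i2  | pair
2. add.ALU @i3  | RAW r4
3. sll.ALU+or.ALU @i4/i5  | pair
4. add.ALU+st.MEM @i6/i7  | pair
5. sub.ALU @i8  | RAW r1
6. mulh.MUL @i9  | no-port MUL/BR
7. blt.BR+ld.MEM @i10/i11  | pair
8. sub.ALU+add.ALU @i12/i13  | pair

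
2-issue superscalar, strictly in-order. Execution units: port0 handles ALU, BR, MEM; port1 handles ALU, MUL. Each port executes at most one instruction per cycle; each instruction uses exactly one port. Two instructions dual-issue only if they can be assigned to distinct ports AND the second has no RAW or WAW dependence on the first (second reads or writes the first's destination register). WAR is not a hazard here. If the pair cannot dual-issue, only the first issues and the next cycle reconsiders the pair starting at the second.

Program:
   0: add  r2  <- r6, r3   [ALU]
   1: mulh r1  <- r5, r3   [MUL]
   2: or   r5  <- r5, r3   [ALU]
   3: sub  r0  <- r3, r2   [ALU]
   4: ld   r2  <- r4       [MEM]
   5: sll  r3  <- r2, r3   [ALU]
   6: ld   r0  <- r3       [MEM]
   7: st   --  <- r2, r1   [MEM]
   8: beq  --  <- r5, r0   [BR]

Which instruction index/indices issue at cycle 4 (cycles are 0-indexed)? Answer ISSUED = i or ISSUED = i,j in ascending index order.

#0 head=0: add;mulh i0/i1 pair
#1 head=2: or;sub i2/i3 pair
#2 head=4: ld i4 RAW r2
#3 head=5: sll i5 RAW r3
#4 head=6: ld i6 no-port MEM/MEM
#5 head=7: st i7 no-port MEM/BR
#6 head=8: beq i8 tail

ISSUED = 6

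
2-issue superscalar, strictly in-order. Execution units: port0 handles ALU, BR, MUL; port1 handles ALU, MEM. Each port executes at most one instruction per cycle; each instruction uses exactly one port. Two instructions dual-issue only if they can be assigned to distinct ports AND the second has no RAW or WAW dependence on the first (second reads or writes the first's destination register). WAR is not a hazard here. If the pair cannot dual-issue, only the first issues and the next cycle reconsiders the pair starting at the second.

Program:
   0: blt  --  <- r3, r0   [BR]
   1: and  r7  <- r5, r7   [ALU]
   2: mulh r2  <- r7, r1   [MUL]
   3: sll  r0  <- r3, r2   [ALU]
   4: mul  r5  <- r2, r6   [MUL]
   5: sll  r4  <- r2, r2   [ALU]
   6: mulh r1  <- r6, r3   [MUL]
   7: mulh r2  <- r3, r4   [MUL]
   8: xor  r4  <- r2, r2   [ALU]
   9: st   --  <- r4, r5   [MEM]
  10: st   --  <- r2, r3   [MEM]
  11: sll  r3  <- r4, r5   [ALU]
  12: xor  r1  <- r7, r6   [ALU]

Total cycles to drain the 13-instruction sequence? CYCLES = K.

  cy0 -> i0/i1 (blt/and) dual
  cy1 -> i2 (mulh) RAW r2
  cy2 -> i3/i4 (sll/mul) dual
  cy3 -> i5/i6 (sll/mulh) dual
  cy4 -> i7 (mulh) RAW r2
  cy5 -> i8 (xor) RAW r4
  cy6 -> i9 (st) no-port MEM/MEM
  cy7 -> i10/i11 (st/sll) dual
  cy8 -> i12 (xor) tail

CYCLES = 9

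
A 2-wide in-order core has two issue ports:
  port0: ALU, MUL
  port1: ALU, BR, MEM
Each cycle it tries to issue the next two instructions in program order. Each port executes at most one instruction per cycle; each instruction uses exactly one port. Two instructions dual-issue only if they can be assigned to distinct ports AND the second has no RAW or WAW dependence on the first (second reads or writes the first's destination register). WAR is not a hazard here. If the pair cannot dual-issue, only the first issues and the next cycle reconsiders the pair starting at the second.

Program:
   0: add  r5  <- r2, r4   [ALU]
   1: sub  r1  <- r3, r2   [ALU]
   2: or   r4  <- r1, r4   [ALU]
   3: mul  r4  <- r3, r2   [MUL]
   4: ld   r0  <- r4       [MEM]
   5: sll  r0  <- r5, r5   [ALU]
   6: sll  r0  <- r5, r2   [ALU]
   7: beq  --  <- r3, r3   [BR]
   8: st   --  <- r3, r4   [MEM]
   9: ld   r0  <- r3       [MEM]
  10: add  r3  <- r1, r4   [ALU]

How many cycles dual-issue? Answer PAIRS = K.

c0: i0&i1 add sub  2-wide
c1: i2 or  WAW r4
c2: i3 mul  RAW r4
c3: i4 ld  WAW r0
c4: i5 sll  WAW r0
c5: i6&i7 sll beq  2-wide
c6: i8 st  no-port MEM/MEM
c7: i9&i10 ld add  2-wide

PAIRS = 3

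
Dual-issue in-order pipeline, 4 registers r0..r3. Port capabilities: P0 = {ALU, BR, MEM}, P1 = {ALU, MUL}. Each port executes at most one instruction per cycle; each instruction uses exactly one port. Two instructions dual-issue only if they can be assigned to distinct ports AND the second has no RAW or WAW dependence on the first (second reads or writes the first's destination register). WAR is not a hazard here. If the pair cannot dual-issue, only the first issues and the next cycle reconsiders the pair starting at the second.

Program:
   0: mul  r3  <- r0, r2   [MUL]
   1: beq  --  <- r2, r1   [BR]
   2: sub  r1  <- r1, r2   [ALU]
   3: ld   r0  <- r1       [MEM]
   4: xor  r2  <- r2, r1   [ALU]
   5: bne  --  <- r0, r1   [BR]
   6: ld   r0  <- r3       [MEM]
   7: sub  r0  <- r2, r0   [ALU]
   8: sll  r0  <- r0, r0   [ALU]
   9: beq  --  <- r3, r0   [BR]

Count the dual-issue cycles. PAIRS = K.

PAIRS = 2

#0 head=0: mul.MUL beq.BR i0&i1 pair
#1 head=2: sub.ALU i2 RAW r1
#2 head=3: ld.MEM xor.ALU i3&i4 pair
#3 head=5: bne.BR i5 no-port BR/MEM
#4 head=6: ld.MEM i6 RAW+WAW r0
#5 head=7: sub.ALU i7 RAW+WAW r0
#6 head=8: sll.ALU i8 RAW r0
#7 head=9: beq.BR i9 tail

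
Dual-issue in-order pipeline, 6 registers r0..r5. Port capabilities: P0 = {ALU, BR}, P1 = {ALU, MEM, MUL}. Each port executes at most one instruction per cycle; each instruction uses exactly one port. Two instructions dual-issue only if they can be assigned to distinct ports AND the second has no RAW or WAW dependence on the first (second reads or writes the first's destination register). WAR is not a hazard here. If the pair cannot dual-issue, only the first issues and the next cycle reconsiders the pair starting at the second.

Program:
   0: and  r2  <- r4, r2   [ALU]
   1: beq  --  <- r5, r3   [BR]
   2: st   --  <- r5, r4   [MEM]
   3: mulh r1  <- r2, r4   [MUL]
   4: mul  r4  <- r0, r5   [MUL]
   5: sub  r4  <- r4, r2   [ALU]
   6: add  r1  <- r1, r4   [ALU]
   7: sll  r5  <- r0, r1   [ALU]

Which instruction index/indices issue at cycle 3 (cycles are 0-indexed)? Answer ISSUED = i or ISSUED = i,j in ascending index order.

c0: i0+i1 and+beq  pair
c1: i2 st  no-port MEM/MUL
c2: i3 mulh  no-port MUL/MUL
c3: i4 mul  RAW+WAW r4
c4: i5 sub  RAW r4
c5: i6 add  RAW r1
c6: i7 sll  tail

ISSUED = 4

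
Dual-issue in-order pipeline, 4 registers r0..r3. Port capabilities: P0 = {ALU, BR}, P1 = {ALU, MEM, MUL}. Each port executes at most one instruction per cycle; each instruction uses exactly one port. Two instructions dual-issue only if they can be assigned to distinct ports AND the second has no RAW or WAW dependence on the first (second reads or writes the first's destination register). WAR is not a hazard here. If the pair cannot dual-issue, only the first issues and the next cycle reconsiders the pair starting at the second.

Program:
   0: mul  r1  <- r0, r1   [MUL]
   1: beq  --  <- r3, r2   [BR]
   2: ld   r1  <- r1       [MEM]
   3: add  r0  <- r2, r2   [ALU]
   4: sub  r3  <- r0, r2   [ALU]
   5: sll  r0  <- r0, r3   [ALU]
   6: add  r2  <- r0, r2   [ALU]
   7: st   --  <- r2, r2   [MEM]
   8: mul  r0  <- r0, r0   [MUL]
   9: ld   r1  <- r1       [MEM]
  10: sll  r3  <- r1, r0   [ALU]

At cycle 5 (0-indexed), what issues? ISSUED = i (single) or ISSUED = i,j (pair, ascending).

  cy0 -> i0&i1 (mul.MUL beq.BR) 2-wide
  cy1 -> i2&i3 (ld.MEM add.ALU) 2-wide
  cy2 -> i4 (sub.ALU) RAW r3
  cy3 -> i5 (sll.ALU) RAW r0
  cy4 -> i6 (add.ALU) RAW r2
  cy5 -> i7 (st.MEM) no-port MEM/MUL
  cy6 -> i8 (mul.MUL) no-port MUL/MEM
  cy7 -> i9 (ld.MEM) RAW r1
  cy8 -> i10 (sll.ALU) tail

ISSUED = 7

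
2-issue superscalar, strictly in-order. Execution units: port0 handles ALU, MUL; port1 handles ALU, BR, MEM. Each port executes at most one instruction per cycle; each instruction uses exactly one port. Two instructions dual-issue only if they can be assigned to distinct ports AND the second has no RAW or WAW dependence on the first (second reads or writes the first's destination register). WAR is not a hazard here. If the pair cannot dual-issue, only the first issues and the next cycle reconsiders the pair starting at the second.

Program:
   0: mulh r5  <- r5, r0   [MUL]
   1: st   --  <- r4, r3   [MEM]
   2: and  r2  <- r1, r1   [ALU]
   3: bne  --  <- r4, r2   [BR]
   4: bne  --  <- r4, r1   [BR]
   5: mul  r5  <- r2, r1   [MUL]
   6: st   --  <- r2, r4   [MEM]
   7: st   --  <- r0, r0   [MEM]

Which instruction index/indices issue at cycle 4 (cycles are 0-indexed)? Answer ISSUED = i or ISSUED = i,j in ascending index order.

0. mulh.MUL+st.MEM @i0,i1  | pair
1. and.ALU @i2  | RAW r2
2. bne.BR @i3  | no-port BR/BR
3. bne.BR+mul.MUL @i4,i5  | pair
4. st.MEM @i6  | no-port MEM/MEM
5. st.MEM @i7  | tail

ISSUED = 6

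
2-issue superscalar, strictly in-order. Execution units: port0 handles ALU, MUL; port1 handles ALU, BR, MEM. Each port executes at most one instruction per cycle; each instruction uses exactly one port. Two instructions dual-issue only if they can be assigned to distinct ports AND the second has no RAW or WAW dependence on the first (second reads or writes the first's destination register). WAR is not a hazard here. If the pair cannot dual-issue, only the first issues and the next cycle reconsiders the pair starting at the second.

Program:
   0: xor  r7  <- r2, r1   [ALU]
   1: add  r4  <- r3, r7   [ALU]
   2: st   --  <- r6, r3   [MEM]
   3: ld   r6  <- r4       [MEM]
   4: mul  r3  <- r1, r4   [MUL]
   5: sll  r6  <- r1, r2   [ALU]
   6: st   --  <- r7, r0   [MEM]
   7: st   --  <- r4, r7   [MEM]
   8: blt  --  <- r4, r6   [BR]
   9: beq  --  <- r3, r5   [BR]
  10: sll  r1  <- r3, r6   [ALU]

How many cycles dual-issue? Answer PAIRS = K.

PAIRS = 4

c0: i0 xor  RAW r7
c1: i1&i2 add st  2-wide
c2: i3&i4 ld mul  2-wide
c3: i5&i6 sll st  2-wide
c4: i7 st  no-port MEM/BR
c5: i8 blt  no-port BR/BR
c6: i9&i10 beq sll  2-wide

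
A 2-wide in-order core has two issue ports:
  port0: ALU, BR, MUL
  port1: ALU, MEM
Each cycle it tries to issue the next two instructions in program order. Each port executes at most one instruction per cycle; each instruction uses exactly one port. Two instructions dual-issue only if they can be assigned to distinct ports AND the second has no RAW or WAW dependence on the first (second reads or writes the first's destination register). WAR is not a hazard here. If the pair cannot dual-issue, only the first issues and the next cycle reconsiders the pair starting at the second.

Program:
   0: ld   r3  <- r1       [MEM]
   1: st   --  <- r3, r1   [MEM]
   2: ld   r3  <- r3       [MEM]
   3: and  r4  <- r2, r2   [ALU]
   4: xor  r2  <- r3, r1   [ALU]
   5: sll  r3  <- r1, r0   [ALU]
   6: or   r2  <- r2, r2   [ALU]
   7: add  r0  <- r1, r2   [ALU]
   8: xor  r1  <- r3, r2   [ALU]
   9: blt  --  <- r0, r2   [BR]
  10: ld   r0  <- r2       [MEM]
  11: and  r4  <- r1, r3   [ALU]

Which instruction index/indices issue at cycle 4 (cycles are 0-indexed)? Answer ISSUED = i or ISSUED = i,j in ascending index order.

  cy0 -> i0 (ld.MEM) no-port MEM/MEM
  cy1 -> i1 (st.MEM) no-port MEM/MEM
  cy2 -> i2+i3 (ld.MEM+and.ALU) dual
  cy3 -> i4+i5 (xor.ALU+sll.ALU) dual
  cy4 -> i6 (or.ALU) RAW r2
  cy5 -> i7+i8 (add.ALU+xor.ALU) dual
  cy6 -> i9+i10 (blt.BR+ld.MEM) dual
  cy7 -> i11 (and.ALU) tail

ISSUED = 6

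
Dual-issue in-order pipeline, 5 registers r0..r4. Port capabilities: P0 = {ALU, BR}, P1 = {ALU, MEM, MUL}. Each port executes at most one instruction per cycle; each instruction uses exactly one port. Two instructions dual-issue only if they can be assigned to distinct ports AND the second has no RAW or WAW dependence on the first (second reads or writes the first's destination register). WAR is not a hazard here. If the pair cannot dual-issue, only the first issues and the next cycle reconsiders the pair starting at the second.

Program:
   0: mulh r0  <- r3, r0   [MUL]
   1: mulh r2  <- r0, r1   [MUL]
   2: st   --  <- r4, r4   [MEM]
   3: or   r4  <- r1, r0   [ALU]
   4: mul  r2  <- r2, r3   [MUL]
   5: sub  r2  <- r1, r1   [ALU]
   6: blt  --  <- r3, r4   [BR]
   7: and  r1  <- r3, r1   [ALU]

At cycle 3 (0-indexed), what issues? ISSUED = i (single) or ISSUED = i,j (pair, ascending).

c0: i0 mulh.MUL  no-port MUL/MUL
c1: i1 mulh.MUL  no-port MUL/MEM
c2: i2+i3 st.MEM;or.ALU  2-wide
c3: i4 mul.MUL  WAW r2
c4: i5+i6 sub.ALU;blt.BR  2-wide
c5: i7 and.ALU  tail

ISSUED = 4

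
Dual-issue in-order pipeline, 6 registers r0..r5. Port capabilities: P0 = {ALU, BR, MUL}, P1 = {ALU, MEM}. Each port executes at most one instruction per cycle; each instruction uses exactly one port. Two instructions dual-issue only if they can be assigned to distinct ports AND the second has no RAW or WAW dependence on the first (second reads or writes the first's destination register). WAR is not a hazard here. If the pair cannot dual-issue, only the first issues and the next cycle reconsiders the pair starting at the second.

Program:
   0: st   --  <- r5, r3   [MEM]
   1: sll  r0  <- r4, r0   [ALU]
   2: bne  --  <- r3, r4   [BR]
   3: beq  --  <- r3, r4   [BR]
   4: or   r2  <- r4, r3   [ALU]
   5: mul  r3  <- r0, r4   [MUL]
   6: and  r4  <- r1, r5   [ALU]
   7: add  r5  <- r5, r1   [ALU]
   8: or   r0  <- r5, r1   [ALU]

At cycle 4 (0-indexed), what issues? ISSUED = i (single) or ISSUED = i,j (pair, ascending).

ISSUED = 7

[0] i0/i1  st.MEM sll.ALU  -- dual
[1] i2  bne.BR  -- no-port BR/BR
[2] i3/i4  beq.BR or.ALU  -- dual
[3] i5/i6  mul.MUL and.ALU  -- dual
[4] i7  add.ALU  -- RAW r5
[5] i8  or.ALU  -- tail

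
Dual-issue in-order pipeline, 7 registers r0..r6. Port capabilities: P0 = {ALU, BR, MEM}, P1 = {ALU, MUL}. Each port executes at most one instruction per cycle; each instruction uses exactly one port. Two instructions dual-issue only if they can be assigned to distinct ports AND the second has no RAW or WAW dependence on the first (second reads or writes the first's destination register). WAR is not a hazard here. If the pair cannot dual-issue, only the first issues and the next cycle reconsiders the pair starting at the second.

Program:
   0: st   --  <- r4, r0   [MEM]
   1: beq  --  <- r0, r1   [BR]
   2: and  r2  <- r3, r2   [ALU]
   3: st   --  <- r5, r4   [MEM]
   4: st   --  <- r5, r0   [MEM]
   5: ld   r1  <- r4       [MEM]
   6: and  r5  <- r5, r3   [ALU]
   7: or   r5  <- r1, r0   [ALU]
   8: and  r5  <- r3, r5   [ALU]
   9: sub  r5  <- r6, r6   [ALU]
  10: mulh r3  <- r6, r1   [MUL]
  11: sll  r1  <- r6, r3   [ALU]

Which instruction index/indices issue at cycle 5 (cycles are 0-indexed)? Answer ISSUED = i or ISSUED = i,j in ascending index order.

ISSUED = 7

t=0 i0:st ; no-port MEM/BR
t=1 i1/i2:beq and ; pair
t=2 i3:st ; no-port MEM/MEM
t=3 i4:st ; no-port MEM/MEM
t=4 i5/i6:ld and ; pair
t=5 i7:or ; RAW+WAW r5
t=6 i8:and ; WAW r5
t=7 i9/i10:sub mulh ; pair
t=8 i11:sll ; tail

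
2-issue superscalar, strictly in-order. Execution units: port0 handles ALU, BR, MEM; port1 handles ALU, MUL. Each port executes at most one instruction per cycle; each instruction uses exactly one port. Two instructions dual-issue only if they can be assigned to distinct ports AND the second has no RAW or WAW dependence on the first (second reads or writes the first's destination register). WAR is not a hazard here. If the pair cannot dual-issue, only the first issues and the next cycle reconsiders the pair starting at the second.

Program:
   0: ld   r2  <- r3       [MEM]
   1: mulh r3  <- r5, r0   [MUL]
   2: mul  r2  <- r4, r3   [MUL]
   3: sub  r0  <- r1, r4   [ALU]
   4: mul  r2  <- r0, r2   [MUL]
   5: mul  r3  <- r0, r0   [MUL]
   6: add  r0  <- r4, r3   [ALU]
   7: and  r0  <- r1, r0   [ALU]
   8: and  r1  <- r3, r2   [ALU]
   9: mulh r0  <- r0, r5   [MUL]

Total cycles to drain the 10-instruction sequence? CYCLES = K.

CYCLES = 7

  cy0 -> i0,i1 (ld.MEM mulh.MUL) pair
  cy1 -> i2,i3 (mul.MUL sub.ALU) pair
  cy2 -> i4 (mul.MUL) no-port MUL/MUL
  cy3 -> i5 (mul.MUL) RAW r3
  cy4 -> i6 (add.ALU) RAW+WAW r0
  cy5 -> i7,i8 (and.ALU and.ALU) pair
  cy6 -> i9 (mulh.MUL) tail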